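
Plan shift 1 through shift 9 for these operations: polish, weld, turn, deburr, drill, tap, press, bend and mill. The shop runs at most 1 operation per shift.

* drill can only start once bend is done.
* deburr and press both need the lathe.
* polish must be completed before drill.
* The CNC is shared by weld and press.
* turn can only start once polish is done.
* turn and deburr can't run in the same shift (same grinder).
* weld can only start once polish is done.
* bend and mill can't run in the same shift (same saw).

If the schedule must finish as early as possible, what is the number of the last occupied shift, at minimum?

9

The precedence chain requires at least 2 distinct shifts.
With at most 1 per shift and 9 operations, at least 9 shifts are needed.
9 works (last occupied shift: shift 9): for example polish -> shift 1; deburr -> shift 6; drill -> shift 3; press -> shift 8; weld -> shift 4; turn -> shift 5; tap -> shift 7; bend -> shift 2; mill -> shift 9.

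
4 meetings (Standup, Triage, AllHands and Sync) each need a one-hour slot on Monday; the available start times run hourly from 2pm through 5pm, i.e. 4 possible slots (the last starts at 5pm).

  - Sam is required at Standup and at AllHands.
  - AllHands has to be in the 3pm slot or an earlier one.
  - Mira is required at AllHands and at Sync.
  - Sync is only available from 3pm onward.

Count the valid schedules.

60

Splitting on Standup: it can be 2pm (8), 3pm (12), 4pm (20), 5pm (20). Listing each branch's schedules as (Triage, AllHands, Sync):
Standup=2pm: (2pm,3pm,4pm) (2pm,3pm,5pm) (3pm,3pm,4pm) (3pm,3pm,5pm) (4pm,3pm,4pm) (4pm,3pm,5pm) (5pm,3pm,4pm) (5pm,3pm,5pm) — 8.
Standup=3pm: (2pm,2pm,3pm) (2pm,2pm,4pm) (2pm,2pm,5pm) (3pm,2pm,3pm) (3pm,2pm,4pm) (3pm,2pm,5pm) (4pm,2pm,3pm) (4pm,2pm,4pm) (4pm,2pm,5pm) (5pm,2pm,3pm) (5pm,2pm,4pm) (5pm,2pm,5pm) — 12.
Standup=4pm: (2pm,2pm,3pm) (2pm,2pm,4pm) (2pm,2pm,5pm) (2pm,3pm,4pm) (2pm,3pm,5pm) (3pm,2pm,3pm) (3pm,2pm,4pm) (3pm,2pm,5pm) (3pm,3pm,4pm) (3pm,3pm,5pm) (4pm,2pm,3pm) (4pm,2pm,4pm) (4pm,2pm,5pm) (4pm,3pm,4pm) (4pm,3pm,5pm) (5pm,2pm,3pm) (5pm,2pm,4pm) (5pm,2pm,5pm) (5pm,3pm,4pm) (5pm,3pm,5pm) — 20.
Standup=5pm: (2pm,2pm,3pm) (2pm,2pm,4pm) (2pm,2pm,5pm) (2pm,3pm,4pm) (2pm,3pm,5pm) (3pm,2pm,3pm) (3pm,2pm,4pm) (3pm,2pm,5pm) (3pm,3pm,4pm) (3pm,3pm,5pm) (4pm,2pm,3pm) (4pm,2pm,4pm) (4pm,2pm,5pm) (4pm,3pm,4pm) (4pm,3pm,5pm) (5pm,2pm,3pm) (5pm,2pm,4pm) (5pm,2pm,5pm) (5pm,3pm,4pm) (5pm,3pm,5pm) — 20.
Summing: 8 + 12 + 20 + 20 = 60.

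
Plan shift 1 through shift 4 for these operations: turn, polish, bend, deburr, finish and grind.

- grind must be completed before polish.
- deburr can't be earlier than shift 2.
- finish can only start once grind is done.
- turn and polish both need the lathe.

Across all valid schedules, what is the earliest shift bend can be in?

bend at shift 1 is achievable: polish=shift 2; finish=shift 2; grind=shift 1; turn=shift 1; deburr=shift 2; bend=shift 1.

shift 1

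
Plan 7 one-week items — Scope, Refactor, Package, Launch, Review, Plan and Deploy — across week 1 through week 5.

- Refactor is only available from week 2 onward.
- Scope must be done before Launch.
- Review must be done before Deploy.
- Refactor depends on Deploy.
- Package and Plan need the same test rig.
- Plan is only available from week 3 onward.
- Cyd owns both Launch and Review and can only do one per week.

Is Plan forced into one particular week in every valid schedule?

No

Plan can be week 3 (e.g. Review in week 1, Plan in week 3, Refactor in week 3, Deploy in week 2, Package in week 1, Scope in week 1, Launch in week 2) or week 4 (e.g. Deploy in week 2; Refactor in week 3; Package in week 1; Scope in week 1; Review in week 1; Launch in week 2; Plan in week 4).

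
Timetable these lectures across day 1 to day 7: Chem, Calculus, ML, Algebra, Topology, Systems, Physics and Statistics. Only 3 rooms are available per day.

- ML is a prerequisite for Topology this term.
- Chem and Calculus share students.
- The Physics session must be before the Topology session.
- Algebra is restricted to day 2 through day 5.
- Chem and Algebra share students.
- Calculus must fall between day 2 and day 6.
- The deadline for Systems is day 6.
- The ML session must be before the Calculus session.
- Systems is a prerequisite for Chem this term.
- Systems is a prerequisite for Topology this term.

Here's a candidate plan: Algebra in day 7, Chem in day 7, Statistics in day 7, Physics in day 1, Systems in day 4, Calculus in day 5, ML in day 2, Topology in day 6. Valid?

Calculus must fall between day 2 and day 6 — holds.
Systems is a prerequisite for Topology this term — holds.
ML is a prerequisite for Topology this term — holds.
The ML session must be before the Calculus session — holds.
Chem and Calculus share students — holds.
Chem and Algebra share students — violated.
Algebra is restricted to day 2 through day 5 — violated.
The deadline for Systems is day 6 — holds.
The Physics session must be before the Topology session — holds.
Systems is a prerequisite for Chem this term — holds.
Only 3 rooms are available per day — holds.

No. Chem and Algebra share students is not satisfied.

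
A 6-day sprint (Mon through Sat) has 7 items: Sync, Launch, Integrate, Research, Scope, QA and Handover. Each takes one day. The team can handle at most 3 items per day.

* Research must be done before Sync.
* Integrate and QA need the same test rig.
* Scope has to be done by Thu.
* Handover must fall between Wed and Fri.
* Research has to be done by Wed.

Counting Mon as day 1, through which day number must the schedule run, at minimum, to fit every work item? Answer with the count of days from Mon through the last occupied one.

3 days

The precedence chain requires at least 2 distinct days.
With at most 3 per day and 7 work items, at least 3 days are needed.
Handover can't be placed before Wed — that is day 3 counting from Mon — so the schedule must run through at least 3 days.
3 works (last occupied day: Wed): for example Launch -> Mon; Scope -> Tue; Sync -> Tue; Integrate -> Mon; QA -> Tue; Handover -> Wed; Research -> Mon.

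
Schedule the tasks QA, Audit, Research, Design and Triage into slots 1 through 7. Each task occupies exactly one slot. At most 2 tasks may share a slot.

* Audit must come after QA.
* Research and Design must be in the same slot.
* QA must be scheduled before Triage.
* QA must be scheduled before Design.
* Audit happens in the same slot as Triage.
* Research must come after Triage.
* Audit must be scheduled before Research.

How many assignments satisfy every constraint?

Splitting on QA: it can be 1 (15), 2 (10), 3 (6), 4 (3), 5 (1). Listing each branch's schedules as (Audit, Research, Design, Triage):
QA=1: (2,3,3,2) (2,4,4,2) (2,5,5,2) (2,6,6,2) (2,7,7,2) (3,4,4,3) (3,5,5,3) (3,6,6,3) (3,7,7,3) (4,5,5,4) (4,6,6,4) (4,7,7,4) (5,6,6,5) (5,7,7,5) (6,7,7,6) — 15.
QA=2: (3,4,4,3) (3,5,5,3) (3,6,6,3) (3,7,7,3) (4,5,5,4) (4,6,6,4) (4,7,7,4) (5,6,6,5) (5,7,7,5) (6,7,7,6) — 10.
QA=3: (4,5,5,4) (4,6,6,4) (4,7,7,4) (5,6,6,5) (5,7,7,5) (6,7,7,6) — 6.
QA=4: (5,6,6,5) (5,7,7,5) (6,7,7,6) — 3.
QA=5: (6,7,7,6) — 1.
Summing: 15 + 10 + 6 + 3 + 1 = 35.

35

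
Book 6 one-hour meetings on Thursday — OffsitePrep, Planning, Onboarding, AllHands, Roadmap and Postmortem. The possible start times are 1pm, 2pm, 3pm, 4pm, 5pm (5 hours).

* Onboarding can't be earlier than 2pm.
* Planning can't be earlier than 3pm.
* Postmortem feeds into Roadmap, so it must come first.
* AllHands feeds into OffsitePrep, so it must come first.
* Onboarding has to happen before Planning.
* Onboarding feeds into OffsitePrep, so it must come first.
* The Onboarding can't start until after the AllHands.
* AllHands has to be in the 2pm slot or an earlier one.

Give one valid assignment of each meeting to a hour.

Postmortem in 1pm; Planning in 3pm; Onboarding in 2pm; OffsitePrep in 3pm; AllHands in 1pm; Roadmap in 2pm

Checking: AllHands(1pm) before OffsitePrep(3pm); Onboarding(2pm) before OffsitePrep(3pm); Onboarding(2pm) before Planning(3pm); AllHands(1pm) before Onboarding(2pm); Postmortem(1pm) before Roadmap(2pm); Onboarding=2pm in [2pm,5pm]; AllHands=1pm in [1pm,2pm]; Planning=3pm in [3pm,5pm].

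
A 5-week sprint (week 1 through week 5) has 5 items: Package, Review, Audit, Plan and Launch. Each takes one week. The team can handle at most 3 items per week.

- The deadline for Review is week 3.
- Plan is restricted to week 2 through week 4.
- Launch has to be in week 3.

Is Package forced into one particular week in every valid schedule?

No

Package can be week 1 (e.g. Package=week 1; Audit=week 1; Review=week 1; Plan=week 2; Launch=week 3) or week 2 (e.g. Package in week 2; Plan in week 2; Audit in week 1; Review in week 1; Launch in week 3).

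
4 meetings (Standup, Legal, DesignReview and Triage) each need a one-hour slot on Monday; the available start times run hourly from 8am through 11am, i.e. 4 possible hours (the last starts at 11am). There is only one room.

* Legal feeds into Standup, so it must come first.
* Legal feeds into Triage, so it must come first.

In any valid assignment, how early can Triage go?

9am

Precedence pushes Triage to at least 9am.
Triage at 9am is achievable: Standup in 10am; Triage in 9am; Legal in 8am; DesignReview in 11am.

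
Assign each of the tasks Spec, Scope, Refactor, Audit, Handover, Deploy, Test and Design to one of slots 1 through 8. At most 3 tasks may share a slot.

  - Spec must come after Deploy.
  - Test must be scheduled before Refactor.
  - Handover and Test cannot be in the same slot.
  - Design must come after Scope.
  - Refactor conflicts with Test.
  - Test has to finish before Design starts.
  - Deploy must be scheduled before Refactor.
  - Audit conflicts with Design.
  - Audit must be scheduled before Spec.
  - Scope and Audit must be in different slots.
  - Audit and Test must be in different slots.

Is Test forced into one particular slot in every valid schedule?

Test can be 1 (e.g. Design in 3, Refactor in 2, Scope in 1, Spec in 3, Handover in 2, Deploy in 1, Audit in 2, Test in 1) or 2 (e.g. Spec=2, Scope=2, Design=3, Test=2, Handover=1, Refactor=3, Audit=1, Deploy=1).

No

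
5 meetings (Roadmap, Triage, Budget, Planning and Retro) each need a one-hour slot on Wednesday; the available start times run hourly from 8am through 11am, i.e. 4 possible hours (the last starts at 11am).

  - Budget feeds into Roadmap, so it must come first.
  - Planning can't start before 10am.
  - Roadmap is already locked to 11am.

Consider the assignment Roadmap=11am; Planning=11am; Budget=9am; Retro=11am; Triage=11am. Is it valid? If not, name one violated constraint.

Valid

Planning can't start before 10am — holds.
Roadmap is already locked to 11am — holds.
Budget feeds into Roadmap, so it must come first — holds.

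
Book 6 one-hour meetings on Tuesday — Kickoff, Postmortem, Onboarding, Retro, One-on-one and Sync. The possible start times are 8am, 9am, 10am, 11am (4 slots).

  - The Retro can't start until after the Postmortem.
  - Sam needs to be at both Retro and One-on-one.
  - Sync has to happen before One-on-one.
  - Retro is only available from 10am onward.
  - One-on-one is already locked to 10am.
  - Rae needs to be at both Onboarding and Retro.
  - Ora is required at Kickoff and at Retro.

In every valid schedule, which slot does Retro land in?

11am

Retro's window is 10am–11am.
One-on-one is fixed at 10am, and Retro can't share a slot with One-on-one.
So Retro must be 11am.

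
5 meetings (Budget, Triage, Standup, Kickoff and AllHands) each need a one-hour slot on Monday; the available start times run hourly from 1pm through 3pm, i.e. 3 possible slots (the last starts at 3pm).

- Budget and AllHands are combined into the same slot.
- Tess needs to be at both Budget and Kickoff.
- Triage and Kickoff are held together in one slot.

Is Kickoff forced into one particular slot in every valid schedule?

Kickoff can be 1pm (e.g. Kickoff -> 1pm, Standup -> 1pm, AllHands -> 2pm, Budget -> 2pm, Triage -> 1pm) or 2pm (e.g. Standup -> 1pm, Kickoff -> 2pm, AllHands -> 1pm, Budget -> 1pm, Triage -> 2pm).

No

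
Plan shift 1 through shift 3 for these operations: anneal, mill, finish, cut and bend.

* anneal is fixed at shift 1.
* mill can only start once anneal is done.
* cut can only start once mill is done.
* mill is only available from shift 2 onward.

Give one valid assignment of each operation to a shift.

bend in shift 1; mill in shift 2; cut in shift 3; anneal in shift 1; finish in shift 1

Checking: mill(shift 2) before cut(shift 3); anneal(shift 1) before mill(shift 2); anneal=shift 1 in [shift 1,shift 1]; mill=shift 2 in [shift 2,shift 3].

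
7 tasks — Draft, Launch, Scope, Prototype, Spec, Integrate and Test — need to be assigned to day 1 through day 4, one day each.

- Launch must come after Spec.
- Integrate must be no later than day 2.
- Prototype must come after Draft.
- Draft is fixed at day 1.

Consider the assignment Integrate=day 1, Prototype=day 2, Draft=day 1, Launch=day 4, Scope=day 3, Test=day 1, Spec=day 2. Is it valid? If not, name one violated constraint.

Draft is fixed at day 1 — holds.
Launch must come after Spec — holds.
Prototype must come after Draft — holds.
Integrate must be no later than day 2 — holds.

Yes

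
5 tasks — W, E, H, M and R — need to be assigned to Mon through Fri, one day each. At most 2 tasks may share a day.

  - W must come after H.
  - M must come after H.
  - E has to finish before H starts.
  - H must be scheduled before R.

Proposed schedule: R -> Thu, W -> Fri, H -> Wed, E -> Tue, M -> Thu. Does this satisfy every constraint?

M must come after H — holds.
At most 2 tasks may share a day — holds.
W must come after H — holds.
H must be scheduled before R — holds.
E has to finish before H starts — holds.

Valid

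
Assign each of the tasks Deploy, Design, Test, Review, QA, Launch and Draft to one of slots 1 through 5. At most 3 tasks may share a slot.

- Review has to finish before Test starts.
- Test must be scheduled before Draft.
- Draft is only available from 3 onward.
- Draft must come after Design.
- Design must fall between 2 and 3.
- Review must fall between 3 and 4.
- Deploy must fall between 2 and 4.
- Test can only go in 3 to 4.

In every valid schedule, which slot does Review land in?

Review is available from 3; Review's own window allows nothing later than 4; downstream work caps Review at 3.
So Review is pinned to 3.

3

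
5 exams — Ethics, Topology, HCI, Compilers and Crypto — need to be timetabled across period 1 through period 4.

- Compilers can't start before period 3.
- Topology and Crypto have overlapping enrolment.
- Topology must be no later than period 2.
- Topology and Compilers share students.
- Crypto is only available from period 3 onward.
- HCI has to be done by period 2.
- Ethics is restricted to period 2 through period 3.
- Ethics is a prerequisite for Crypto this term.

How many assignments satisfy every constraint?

Splitting on Ethics: it can be period 2 (16), period 3 (8). Listing each branch's schedules as (Topology, HCI, Compilers, Crypto) by period number:
Ethics=period 2: (1,1,3,3) (1,1,3,4) (1,1,4,3) (1,1,4,4) (1,2,3,3) (1,2,3,4) (1,2,4,3) (1,2,4,4) (2,1,3,3) (2,1,3,4) (2,1,4,3) (2,1,4,4) (2,2,3,3) (2,2,3,4) (2,2,4,3) (2,2,4,4) — 16.
Ethics=period 3: (1,1,3,4) (1,1,4,4) (1,2,3,4) (1,2,4,4) (2,1,3,4) (2,1,4,4) (2,2,3,4) (2,2,4,4) — 8.
Summing: 16 + 8 = 24.

24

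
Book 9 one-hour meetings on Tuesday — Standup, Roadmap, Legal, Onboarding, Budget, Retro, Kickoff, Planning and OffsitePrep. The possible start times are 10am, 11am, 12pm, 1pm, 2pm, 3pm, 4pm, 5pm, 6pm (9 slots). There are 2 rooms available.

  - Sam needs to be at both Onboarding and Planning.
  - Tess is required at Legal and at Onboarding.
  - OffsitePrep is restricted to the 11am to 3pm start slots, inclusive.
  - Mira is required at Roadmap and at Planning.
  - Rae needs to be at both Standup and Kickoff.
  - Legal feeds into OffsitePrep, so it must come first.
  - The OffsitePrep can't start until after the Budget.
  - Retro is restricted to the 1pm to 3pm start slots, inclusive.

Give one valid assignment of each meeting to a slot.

Onboarding=12pm, Kickoff=1pm, Retro=1pm, Planning=2pm, Budget=10am, Legal=10am, OffsitePrep=11am, Standup=11am, Roadmap=12pm

Checking: Budget(10am) before OffsitePrep(11am); Legal(10am) before OffsitePrep(11am); Onboarding(12pm) != Planning(2pm); Standup(11am) != Kickoff(1pm); Legal(10am) != Onboarding(12pm); Roadmap(12pm) != Planning(2pm); Retro=1pm in [1pm,3pm]; OffsitePrep=11am in [11am,3pm]; max 2 per slot (cap 2).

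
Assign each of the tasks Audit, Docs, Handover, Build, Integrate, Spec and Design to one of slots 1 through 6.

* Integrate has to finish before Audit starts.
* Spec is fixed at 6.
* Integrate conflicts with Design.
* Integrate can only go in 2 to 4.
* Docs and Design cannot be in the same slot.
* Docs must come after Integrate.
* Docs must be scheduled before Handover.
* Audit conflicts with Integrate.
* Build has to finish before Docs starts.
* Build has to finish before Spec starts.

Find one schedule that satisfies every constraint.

Design in 1, Docs in 3, Build in 1, Handover in 4, Integrate in 2, Audit in 3, Spec in 6

Checking: Integrate(2) before Docs(3); Docs(3) before Handover(4); Integrate(2) before Audit(3); Build(1) before Spec(6); Build(1) before Docs(3); Audit(3) != Integrate(2); Integrate(2) != Design(1); Docs(3) != Design(1); Spec=6 in [6,6]; Integrate=2 in [2,4].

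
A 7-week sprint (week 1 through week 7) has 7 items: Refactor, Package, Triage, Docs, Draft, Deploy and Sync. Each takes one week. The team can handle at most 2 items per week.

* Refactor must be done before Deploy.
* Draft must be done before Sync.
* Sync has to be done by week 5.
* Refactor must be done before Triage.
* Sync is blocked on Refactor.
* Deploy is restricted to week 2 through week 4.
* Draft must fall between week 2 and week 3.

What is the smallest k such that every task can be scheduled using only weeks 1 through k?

The precedence chain requires at least 2 distinct weeks.
With at most 2 per week and 7 tasks, at least 4 weeks are needed.
Propagating the time windows through the other constraints, Sync can't land before week 3, so the schedule must run through at least week 3.
4 works (last occupied week: week 4): for example Sync=week 3, Package=week 1, Draft=week 2, Docs=week 4, Deploy=week 2, Triage=week 3, Refactor=week 1.

4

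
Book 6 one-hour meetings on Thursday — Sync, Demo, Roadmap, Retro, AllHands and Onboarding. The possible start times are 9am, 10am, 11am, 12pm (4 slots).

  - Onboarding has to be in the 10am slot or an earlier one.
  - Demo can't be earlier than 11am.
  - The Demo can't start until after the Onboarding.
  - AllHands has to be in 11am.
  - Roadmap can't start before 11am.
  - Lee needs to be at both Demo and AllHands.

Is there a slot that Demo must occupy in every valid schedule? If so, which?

12pm

Demo's window is 11am–12pm.
AllHands is fixed at 11am, and Demo can't share a slot with AllHands.
So Demo must be 12pm.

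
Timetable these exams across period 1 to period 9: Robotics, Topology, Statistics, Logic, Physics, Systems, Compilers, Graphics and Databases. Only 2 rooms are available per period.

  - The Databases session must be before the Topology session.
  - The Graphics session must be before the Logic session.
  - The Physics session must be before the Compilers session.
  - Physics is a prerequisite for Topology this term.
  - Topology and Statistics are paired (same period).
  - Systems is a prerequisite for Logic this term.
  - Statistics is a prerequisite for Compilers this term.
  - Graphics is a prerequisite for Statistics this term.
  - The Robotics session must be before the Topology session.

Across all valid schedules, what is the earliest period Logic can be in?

period 2

Precedence pushes Logic to at least period 2.
Logic at period 2 is achievable: Statistics in period 4; Topology in period 4; Databases in period 3; Robotics in period 3; Logic in period 2; Physics in period 2; Compilers in period 5; Graphics in period 1; Systems in period 1.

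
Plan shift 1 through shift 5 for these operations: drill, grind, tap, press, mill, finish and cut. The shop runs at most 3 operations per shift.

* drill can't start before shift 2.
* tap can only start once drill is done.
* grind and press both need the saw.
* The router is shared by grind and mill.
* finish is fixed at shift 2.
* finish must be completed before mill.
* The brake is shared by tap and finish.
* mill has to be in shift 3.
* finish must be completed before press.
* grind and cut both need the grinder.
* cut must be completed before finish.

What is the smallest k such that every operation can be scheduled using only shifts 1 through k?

3

The precedence chain requires at least 3 distinct shifts.
With at most 3 per shift and 7 operations, at least 3 shifts are needed.
3 works (last occupied shift: shift 3): for example finish -> shift 2; press -> shift 3; mill -> shift 3; cut -> shift 1; grind -> shift 2; tap -> shift 3; drill -> shift 2.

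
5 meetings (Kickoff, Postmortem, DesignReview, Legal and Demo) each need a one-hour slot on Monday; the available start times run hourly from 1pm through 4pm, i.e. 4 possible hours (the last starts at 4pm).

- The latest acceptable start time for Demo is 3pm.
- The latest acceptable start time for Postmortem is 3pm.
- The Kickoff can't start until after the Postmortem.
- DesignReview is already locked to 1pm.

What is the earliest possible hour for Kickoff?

Precedence pushes Kickoff to at least 2pm.
Kickoff at 2pm is achievable: Kickoff=2pm; Demo=1pm; Legal=1pm; Postmortem=1pm; DesignReview=1pm.

2pm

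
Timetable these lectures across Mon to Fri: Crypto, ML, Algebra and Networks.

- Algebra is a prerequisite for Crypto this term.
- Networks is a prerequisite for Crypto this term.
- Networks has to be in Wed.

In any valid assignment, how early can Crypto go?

Precedence pushes Crypto to at least Thu.
Crypto at Thu is achievable: Networks=Wed; Algebra=Mon; ML=Mon; Crypto=Thu.

Thu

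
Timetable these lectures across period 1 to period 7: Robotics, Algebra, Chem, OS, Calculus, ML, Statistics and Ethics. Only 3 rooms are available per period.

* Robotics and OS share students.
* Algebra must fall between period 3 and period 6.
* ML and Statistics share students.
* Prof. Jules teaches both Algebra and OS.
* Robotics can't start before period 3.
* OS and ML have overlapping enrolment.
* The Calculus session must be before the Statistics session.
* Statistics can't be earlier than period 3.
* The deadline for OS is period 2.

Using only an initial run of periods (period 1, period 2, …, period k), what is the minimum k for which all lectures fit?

3

The precedence chain requires at least 2 distinct periods.
With at most 3 per period and 8 lectures, at least 3 periods are needed.
Robotics can't be placed before period 3, so the schedule must run through at least period 3.
3 works (last occupied period: period 3): for example Statistics in period 3; Chem in period 1; OS in period 1; Robotics in period 3; Calculus in period 1; ML in period 2; Algebra in period 3; Ethics in period 2.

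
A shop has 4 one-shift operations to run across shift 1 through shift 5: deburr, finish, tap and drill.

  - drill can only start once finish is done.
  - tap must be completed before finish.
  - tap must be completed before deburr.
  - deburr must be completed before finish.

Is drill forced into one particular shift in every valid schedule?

drill can be shift 4 (e.g. finish -> shift 3; deburr -> shift 2; drill -> shift 4; tap -> shift 1) or shift 5 (e.g. tap -> shift 1; finish -> shift 3; deburr -> shift 2; drill -> shift 5).

No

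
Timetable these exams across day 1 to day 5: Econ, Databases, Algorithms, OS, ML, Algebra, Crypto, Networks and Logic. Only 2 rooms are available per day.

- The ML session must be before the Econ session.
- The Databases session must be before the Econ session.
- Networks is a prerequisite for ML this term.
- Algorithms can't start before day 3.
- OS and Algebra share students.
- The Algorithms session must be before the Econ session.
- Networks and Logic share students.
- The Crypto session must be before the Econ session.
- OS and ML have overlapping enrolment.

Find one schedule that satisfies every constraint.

Logic -> day 5; Algorithms -> day 3; Algebra -> day 4; OS -> day 3; Networks -> day 1; Crypto -> day 2; Econ -> day 4; Databases -> day 1; ML -> day 2

Checking: Networks(day 1) before ML(day 2); ML(day 2) before Econ(day 4); Algorithms(day 3) before Econ(day 4); Crypto(day 2) before Econ(day 4); Databases(day 1) before Econ(day 4); OS(day 3) != Algebra(day 4); Networks(day 1) != Logic(day 5); OS(day 3) != ML(day 2); Algorithms=day 3 in [day 3,day 5]; max 2 per day (cap 2).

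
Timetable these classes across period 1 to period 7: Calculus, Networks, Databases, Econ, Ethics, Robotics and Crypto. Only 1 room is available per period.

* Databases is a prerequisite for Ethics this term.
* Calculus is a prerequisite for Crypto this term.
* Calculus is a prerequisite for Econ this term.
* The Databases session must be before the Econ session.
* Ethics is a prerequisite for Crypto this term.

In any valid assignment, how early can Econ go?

period 3

Precedence pushes Econ to at least period 2.
Econ at period 3 is achievable: Networks=period 6; Calculus=period 1; Robotics=period 7; Econ=period 3; Crypto=period 5; Ethics=period 4; Databases=period 2.
Nothing earlier works — the capacity limit rule out every period before period 3.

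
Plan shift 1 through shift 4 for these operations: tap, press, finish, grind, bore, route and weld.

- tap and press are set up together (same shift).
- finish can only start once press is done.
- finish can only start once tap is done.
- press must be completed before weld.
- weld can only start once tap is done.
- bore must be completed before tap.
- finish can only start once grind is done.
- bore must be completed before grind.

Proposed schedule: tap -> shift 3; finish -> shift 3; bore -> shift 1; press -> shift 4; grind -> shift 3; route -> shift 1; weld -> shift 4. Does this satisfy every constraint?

Invalid. finish can only start once press is done.

weld can only start once tap is done — holds.
finish can only start once tap is done — violated.
tap and press are set up together (same shift) — violated.
finish can only start once grind is done — violated.
bore must be completed before grind — holds.
finish can only start once press is done — violated.
bore must be completed before tap — holds.
press must be completed before weld — violated.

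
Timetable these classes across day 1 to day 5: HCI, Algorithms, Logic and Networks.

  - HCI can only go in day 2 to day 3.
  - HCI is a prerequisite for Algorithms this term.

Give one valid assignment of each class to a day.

HCI=day 2, Logic=day 1, Networks=day 1, Algorithms=day 3

Checking: HCI(day 2) before Algorithms(day 3); HCI=day 2 in [day 2,day 3].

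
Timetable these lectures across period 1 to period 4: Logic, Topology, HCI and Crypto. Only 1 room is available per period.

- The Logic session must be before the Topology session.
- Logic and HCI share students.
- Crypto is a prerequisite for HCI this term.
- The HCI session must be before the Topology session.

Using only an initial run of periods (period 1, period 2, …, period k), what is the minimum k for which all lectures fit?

The precedence chain requires at least 3 distinct periods.
With at most 1 per period and 4 lectures, at least 4 periods are needed.
4 works (last occupied period: period 4): for example HCI -> period 2, Logic -> period 3, Crypto -> period 1, Topology -> period 4.

4 periods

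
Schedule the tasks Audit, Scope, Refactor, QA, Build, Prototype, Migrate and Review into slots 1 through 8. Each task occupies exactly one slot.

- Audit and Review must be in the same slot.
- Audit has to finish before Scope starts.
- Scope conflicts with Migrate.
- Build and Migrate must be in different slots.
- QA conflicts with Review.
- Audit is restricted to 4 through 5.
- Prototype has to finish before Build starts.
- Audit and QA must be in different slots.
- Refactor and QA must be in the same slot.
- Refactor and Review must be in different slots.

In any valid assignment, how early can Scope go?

Precedence pushes Scope to at least 5.
Scope at 5 is achievable: Prototype in 1, Migrate in 1, Audit in 4, QA in 1, Build in 2, Review in 4, Scope in 5, Refactor in 1.

5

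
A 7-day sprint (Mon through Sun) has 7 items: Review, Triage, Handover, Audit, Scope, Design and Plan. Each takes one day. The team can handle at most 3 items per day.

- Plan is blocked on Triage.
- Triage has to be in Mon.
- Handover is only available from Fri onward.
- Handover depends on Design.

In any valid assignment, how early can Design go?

Downstream work caps Design at Sat.
Design at Mon is achievable: Handover=Fri; Review=Mon; Design=Mon; Plan=Tue; Scope=Tue; Triage=Mon; Audit=Tue.

Mon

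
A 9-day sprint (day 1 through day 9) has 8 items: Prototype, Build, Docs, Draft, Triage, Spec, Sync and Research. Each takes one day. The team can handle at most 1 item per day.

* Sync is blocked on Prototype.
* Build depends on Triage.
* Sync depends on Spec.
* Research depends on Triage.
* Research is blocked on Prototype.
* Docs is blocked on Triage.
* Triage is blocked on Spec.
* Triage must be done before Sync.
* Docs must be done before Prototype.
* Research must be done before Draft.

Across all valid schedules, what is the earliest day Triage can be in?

Precedence pushes Triage to at least day 2; downstream work caps Triage at day 5.
Triage at day 2 is achievable: Docs=day 3; Sync=day 5; Triage=day 2; Build=day 7; Prototype=day 4; Draft=day 8; Spec=day 1; Research=day 6.

day 2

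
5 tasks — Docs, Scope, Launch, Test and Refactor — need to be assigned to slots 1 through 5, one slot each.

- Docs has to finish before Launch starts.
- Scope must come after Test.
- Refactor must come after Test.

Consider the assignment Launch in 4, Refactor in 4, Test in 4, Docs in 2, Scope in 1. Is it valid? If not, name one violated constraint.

No. Scope must come after Test is not satisfied.

Scope must come after Test — violated.
Refactor must come after Test — violated.
Docs has to finish before Launch starts — holds.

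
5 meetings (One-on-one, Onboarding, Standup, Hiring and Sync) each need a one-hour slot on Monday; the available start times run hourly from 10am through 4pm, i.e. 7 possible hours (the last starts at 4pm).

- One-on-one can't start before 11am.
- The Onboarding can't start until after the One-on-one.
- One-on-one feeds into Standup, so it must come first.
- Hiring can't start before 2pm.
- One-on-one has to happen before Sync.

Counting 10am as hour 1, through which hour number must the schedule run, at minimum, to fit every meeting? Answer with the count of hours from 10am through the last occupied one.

The precedence chain requires at least 2 distinct hours.
Hiring can't be placed before 2pm — that is hour 5 counting from 10am — so the schedule must run through at least 5 hours.
5 works (last occupied hour: 2pm): for example Sync in 12pm; Hiring in 2pm; Standup in 12pm; Onboarding in 12pm; One-on-one in 11am.

5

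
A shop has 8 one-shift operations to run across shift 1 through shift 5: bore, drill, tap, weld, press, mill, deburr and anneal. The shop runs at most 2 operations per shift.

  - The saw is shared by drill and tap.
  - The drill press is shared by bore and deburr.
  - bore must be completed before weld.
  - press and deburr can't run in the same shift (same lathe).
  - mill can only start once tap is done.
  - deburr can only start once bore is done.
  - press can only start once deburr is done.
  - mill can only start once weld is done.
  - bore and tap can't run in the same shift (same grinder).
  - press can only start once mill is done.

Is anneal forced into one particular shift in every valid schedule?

anneal can be shift 1 (e.g. tap -> shift 2; anneal -> shift 1; mill -> shift 3; weld -> shift 2; bore -> shift 1; drill -> shift 4; deburr -> shift 3; press -> shift 4) or shift 2 (e.g. drill=shift 1, tap=shift 3, press=shift 5, deburr=shift 3, bore=shift 1, mill=shift 4, anneal=shift 2, weld=shift 2).

No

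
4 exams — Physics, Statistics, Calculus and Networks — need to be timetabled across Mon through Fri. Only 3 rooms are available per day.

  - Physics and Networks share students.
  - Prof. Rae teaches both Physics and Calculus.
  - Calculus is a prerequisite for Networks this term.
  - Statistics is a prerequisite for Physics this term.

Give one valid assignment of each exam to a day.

Physics in Tue, Networks in Wed, Calculus in Mon, Statistics in Mon

Checking: Statistics(Mon) before Physics(Tue); Calculus(Mon) before Networks(Wed); Physics(Tue) != Calculus(Mon); Physics(Tue) != Networks(Wed); max 2 per day (cap 3).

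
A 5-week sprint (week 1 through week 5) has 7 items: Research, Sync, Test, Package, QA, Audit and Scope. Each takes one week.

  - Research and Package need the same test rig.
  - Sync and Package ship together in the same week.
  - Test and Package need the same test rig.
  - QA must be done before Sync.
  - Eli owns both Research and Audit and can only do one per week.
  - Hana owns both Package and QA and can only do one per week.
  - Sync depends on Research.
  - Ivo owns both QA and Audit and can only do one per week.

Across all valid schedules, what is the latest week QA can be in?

Downstream work caps QA at week 4.
QA at week 4 is achievable: QA in week 4, Research in week 1, Test in week 1, Scope in week 1, Audit in week 2, Sync in week 5, Package in week 5.

week 4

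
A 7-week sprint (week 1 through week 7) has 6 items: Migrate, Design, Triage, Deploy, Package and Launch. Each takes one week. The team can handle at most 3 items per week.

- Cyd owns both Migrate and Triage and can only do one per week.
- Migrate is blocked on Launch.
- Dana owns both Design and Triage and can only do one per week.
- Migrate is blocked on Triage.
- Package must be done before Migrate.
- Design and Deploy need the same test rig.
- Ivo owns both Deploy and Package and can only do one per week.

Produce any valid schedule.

Triage=week 1, Deploy=week 3, Package=week 1, Migrate=week 2, Design=week 2, Launch=week 1

Checking: Package(week 1) before Migrate(week 2); Triage(week 1) before Migrate(week 2); Launch(week 1) before Migrate(week 2); Deploy(week 3) != Package(week 1); Migrate(week 2) != Triage(week 1); Design(week 2) != Deploy(week 3); Design(week 2) != Triage(week 1); max 3 per week (cap 3).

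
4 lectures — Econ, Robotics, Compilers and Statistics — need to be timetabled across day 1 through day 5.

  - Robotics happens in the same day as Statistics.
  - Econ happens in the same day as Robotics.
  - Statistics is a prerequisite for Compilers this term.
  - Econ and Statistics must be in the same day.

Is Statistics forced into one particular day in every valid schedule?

No

Statistics can be day 1 (e.g. Econ=day 1, Compilers=day 2, Robotics=day 1, Statistics=day 1) or day 2 (e.g. Econ=day 2; Compilers=day 3; Statistics=day 2; Robotics=day 2).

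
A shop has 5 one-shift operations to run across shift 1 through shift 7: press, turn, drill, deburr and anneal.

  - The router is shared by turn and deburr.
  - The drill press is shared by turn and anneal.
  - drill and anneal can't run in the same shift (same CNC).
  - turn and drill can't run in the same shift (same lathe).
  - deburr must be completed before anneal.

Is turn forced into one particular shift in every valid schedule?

No

turn can be shift 1 (e.g. press in shift 1; turn in shift 1; anneal in shift 3; deburr in shift 2; drill in shift 2) or shift 2 (e.g. drill=shift 1, turn=shift 2, anneal=shift 3, deburr=shift 1, press=shift 1).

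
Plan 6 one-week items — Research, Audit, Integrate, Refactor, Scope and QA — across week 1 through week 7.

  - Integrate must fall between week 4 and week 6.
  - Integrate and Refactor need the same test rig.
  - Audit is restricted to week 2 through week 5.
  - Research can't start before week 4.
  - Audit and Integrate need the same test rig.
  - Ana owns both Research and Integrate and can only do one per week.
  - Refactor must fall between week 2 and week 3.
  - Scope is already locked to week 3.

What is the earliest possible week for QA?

QA at week 1 is achievable: Integrate -> week 4; Research -> week 5; Refactor -> week 2; Audit -> week 2; QA -> week 1; Scope -> week 3.

week 1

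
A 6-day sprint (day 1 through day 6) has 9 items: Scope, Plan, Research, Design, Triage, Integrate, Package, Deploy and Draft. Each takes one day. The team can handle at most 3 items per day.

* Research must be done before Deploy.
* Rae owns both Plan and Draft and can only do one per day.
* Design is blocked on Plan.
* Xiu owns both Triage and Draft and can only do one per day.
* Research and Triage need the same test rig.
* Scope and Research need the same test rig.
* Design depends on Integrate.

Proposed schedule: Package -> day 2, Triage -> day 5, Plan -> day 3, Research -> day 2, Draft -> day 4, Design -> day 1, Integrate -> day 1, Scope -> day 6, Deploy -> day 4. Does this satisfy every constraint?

Rae owns both Plan and Draft and can only do one per day — holds.
Research and Triage need the same test rig — holds.
Design is blocked on Plan — violated.
Scope and Research need the same test rig — holds.
Xiu owns both Triage and Draft and can only do one per day — holds.
Design depends on Integrate — violated.
The team can handle at most 3 items per day — holds.
Research must be done before Deploy — holds.

No. Design is blocked on Plan is not satisfied.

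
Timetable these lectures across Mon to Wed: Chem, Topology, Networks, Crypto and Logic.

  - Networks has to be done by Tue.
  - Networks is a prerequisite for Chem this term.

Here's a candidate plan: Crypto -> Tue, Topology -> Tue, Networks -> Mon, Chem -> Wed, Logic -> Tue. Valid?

Yes

Networks is a prerequisite for Chem this term — holds.
Networks has to be done by Tue — holds.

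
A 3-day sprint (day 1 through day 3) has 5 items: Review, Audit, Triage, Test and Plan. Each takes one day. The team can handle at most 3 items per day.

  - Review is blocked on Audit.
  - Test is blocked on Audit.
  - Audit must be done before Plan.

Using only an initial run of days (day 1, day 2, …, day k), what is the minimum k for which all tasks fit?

2 days

The precedence chain requires at least 2 distinct days.
With at most 3 per day and 5 tasks, at least 2 days are needed.
2 works (last occupied day: day 2): for example Triage=day 1, Plan=day 2, Review=day 2, Test=day 2, Audit=day 1.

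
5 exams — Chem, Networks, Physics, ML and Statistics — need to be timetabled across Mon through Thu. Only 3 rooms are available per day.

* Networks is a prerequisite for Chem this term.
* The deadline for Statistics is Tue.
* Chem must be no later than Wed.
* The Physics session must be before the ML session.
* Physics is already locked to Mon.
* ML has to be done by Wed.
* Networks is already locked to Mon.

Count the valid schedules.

Splitting on Chem: it can be Tue (4), Wed (4). Listing each branch's schedules as (Networks, Physics, ML, Statistics):
Chem=Tue: (Mon,Mon,Tue,Mon) (Mon,Mon,Tue,Tue) (Mon,Mon,Wed,Mon) (Mon,Mon,Wed,Tue) — 4.
Chem=Wed: (Mon,Mon,Tue,Mon) (Mon,Mon,Tue,Tue) (Mon,Mon,Wed,Mon) (Mon,Mon,Wed,Tue) — 4.
Summing: 4 + 4 = 8.

8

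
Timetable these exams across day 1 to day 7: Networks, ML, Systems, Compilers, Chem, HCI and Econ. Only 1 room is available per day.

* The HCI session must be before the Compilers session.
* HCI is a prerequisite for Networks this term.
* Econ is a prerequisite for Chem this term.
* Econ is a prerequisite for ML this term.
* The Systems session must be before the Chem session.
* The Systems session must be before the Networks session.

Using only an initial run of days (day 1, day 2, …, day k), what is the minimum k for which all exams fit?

The precedence chain requires at least 2 distinct days.
With at most 1 per day and 7 exams, at least 7 days are needed.
7 works (last occupied day: day 7): for example Systems=day 1; Econ=day 4; Chem=day 5; Compilers=day 7; HCI=day 2; Networks=day 3; ML=day 6.

7 days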